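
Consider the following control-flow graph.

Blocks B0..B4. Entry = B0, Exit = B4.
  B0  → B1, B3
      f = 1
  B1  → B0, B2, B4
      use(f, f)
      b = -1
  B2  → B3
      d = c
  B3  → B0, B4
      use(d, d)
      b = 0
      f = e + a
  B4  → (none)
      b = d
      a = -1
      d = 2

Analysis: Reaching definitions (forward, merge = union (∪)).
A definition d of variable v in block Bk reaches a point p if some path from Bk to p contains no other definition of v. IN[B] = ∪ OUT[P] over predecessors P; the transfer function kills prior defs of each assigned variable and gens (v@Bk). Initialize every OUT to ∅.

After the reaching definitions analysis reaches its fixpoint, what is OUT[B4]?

Fixpoint table:
  B0:  IN={b@B1, b@B3, d@B2, f@B0, f@B3}  OUT={b@B1, b@B3, d@B2, f@B0}
  B1:  IN={b@B1, b@B3, d@B2, f@B0}  OUT={b@B1, d@B2, f@B0}
  B2:  IN={b@B1, d@B2, f@B0}  OUT={b@B1, d@B2, f@B0}
  B3:  IN={b@B1, b@B3, d@B2, f@B0}  OUT={b@B3, d@B2, f@B3}
  B4:  IN={b@B1, b@B3, d@B2, f@B0, f@B3}  OUT={a@B4, b@B4, d@B4, f@B0, f@B3}

Merge at B4: IN[B4] = OUT[B1] ⊔ OUT[B3] = {b@B1, b@B3, d@B2, f@B0, f@B3}
Applying B4's transfer function to that IN value gives OUT[B4] (row B4 above).

Answer: {a@B4, b@B4, d@B4, f@B0, f@B3}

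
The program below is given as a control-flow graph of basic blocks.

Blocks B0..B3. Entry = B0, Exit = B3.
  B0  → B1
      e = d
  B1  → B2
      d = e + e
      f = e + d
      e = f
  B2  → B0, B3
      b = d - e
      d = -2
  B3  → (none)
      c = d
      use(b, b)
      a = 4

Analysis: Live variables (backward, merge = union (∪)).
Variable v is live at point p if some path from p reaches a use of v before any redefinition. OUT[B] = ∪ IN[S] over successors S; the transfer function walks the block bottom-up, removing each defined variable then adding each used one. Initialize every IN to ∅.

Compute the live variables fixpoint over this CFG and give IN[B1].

Answer: {e}

Trace:
Fixpoint table:
  B0: | IN={d} | OUT={e}
  B1: | IN={e} | OUT={d, e}
  B2: | IN={d, e} | OUT={b, d}
  B3: | IN={b, d} | OUT={}

Merge at B1: OUT[B1] = IN[B2] = {d, e}
Applying B1's transfer function to that OUT value gives IN[B1] (row B1 above).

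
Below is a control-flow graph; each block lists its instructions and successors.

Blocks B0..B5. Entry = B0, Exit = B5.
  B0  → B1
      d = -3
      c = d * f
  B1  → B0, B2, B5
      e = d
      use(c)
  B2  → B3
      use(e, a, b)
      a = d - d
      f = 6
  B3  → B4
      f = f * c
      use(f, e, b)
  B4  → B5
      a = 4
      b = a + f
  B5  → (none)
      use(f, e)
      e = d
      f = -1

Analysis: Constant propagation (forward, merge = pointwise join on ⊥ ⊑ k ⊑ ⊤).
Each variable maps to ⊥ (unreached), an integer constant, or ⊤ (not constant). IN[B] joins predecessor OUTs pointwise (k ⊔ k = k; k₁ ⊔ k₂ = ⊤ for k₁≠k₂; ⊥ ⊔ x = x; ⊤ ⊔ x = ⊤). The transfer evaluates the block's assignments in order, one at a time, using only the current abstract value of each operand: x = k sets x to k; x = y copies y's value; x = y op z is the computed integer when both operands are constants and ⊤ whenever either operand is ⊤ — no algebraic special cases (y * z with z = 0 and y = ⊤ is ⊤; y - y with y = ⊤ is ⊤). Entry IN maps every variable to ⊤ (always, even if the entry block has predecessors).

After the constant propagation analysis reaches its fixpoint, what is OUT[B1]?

Answer: {a: ⊤, b: ⊤, c: ⊤, d: -3, e: -3, f: ⊤}

Working:
Converged values:
  B0:   IN=(all ⊤)   OUT={d:-3; rest ⊤}
  B1:   IN={d:-3; rest ⊤}   OUT={d:-3, e:-3; rest ⊤}
  B2:   IN={d:-3, e:-3; rest ⊤}   OUT={a:0, d:-3, e:-3, f:6; rest ⊤}
  B3:   IN={a:0, d:-3, e:-3, f:6; rest ⊤}   OUT={a:0, d:-3, e:-3; rest ⊤}
  B4:   IN={a:0, d:-3, e:-3; rest ⊤}   OUT={a:4, d:-3, e:-3; rest ⊤}
  B5:   IN={d:-3, e:-3; rest ⊤}   OUT={d:-3, e:-3, f:-1; rest ⊤}

Merge at B1: IN[B1] = OUT[B0] = {a: ⊤, b: ⊤, c: ⊤, d: -3, e: ⊤, f: ⊤}
Applying B1's transfer function to that IN value gives OUT[B1] (row B1 above).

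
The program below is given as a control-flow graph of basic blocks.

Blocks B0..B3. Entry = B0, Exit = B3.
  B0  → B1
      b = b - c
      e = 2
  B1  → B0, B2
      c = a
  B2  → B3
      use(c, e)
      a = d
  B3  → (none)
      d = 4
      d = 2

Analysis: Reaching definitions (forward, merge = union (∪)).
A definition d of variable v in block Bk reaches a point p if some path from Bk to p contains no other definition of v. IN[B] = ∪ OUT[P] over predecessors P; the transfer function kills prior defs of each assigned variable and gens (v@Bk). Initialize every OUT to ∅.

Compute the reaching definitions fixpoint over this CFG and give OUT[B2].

Converged values:
  B0: | IN={b@B0, c@B1, e@B0} | OUT={b@B0, c@B1, e@B0}
  B1: | IN={b@B0, c@B1, e@B0} | OUT={b@B0, c@B1, e@B0}
  B2: | IN={b@B0, c@B1, e@B0} | OUT={a@B2, b@B0, c@B1, e@B0}
  B3: | IN={a@B2, b@B0, c@B1, e@B0} | OUT={a@B2, b@B0, c@B1, d@B3, e@B0}

Merge at B2: IN[B2] = OUT[B1] = {b@B0, c@B1, e@B0}
Applying B2's transfer function to that IN value gives OUT[B2] (row B2 above).

Answer: {a@B2, b@B0, c@B1, e@B0}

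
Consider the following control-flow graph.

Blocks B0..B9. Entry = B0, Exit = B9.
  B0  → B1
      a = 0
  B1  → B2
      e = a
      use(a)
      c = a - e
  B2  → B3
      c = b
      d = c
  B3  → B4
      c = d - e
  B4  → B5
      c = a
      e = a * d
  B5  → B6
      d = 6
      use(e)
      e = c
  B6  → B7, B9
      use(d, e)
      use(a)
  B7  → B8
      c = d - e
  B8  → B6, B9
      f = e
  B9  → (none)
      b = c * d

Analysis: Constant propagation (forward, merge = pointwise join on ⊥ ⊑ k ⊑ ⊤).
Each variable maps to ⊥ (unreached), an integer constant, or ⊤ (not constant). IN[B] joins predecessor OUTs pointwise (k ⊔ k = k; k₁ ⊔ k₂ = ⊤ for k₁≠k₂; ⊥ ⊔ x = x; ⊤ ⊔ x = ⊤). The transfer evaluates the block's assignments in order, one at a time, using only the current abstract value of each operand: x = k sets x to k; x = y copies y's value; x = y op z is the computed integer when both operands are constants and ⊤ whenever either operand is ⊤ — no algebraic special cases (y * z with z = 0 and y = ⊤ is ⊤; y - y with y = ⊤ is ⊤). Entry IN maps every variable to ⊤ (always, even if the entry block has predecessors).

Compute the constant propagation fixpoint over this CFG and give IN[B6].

Converged values:
  B0: | IN=(all ⊤) | OUT={a:0; rest ⊤}
  B1: | IN={a:0; rest ⊤} | OUT={a:0, c:0, e:0; rest ⊤}
  B2: | IN={a:0, c:0, e:0; rest ⊤} | OUT={a:0, e:0; rest ⊤}
  B3: | IN={a:0, e:0; rest ⊤} | OUT={a:0, e:0; rest ⊤}
  B4: | IN={a:0, e:0; rest ⊤} | OUT={a:0, c:0; rest ⊤}
  B5: | IN={a:0, c:0; rest ⊤} | OUT={a:0, c:0, d:6, e:0; rest ⊤}
  B6: | IN={a:0, d:6, e:0; rest ⊤} | OUT={a:0, d:6, e:0; rest ⊤}
  B7: | IN={a:0, d:6, e:0; rest ⊤} | OUT={a:0, c:6, d:6, e:0; rest ⊤}
  B8: | IN={a:0, c:6, d:6, e:0; rest ⊤} | OUT={a:0, c:6, d:6, e:0, f:0; rest ⊤}
  B9: | IN={a:0, d:6, e:0; rest ⊤} | OUT={a:0, d:6, e:0; rest ⊤}

Merge at B6: IN[B6] = OUT[B5] ⊔ OUT[B8] = {a: 0, b: ⊤, c: ⊤, d: 6, e: 0, f: ⊤}

Answer: {a: 0, b: ⊤, c: ⊤, d: 6, e: 0, f: ⊤}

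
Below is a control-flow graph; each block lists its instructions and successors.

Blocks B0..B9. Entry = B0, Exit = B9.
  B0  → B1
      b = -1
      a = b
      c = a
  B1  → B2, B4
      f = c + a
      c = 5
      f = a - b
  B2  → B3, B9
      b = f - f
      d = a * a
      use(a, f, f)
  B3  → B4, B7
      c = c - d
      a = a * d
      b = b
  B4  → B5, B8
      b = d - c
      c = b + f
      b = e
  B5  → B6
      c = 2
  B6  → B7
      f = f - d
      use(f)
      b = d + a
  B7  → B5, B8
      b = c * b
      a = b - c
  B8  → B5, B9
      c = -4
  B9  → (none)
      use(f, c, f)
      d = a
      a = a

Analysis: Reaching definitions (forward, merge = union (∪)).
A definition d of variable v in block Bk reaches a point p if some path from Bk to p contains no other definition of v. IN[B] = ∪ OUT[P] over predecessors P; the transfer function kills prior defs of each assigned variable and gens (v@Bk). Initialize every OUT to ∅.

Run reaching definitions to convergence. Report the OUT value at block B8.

Fixpoint table:
  B0: | IN={} | OUT={a@B0, b@B0, c@B0}
  B1: | IN={a@B0, b@B0, c@B0} | OUT={a@B0, b@B0, c@B1, f@B1}
  B2: | IN={a@B0, b@B0, c@B1, f@B1} | OUT={a@B0, b@B2, c@B1, d@B2, f@B1}
  B3: | IN={a@B0, b@B2, c@B1, d@B2, f@B1} | OUT={a@B3, b@B3, c@B3, d@B2, f@B1}
  B4: | IN={a@B0, a@B3, b@B0, b@B3, c@B1, c@B3, d@B2, f@B1} | OUT={a@B0, a@B3, b@B4, c@B4, d@B2, f@B1}
  B5: | IN={a@B0, a@B3, a@B7, b@B4, b@B7, c@B3, c@B4, c@B5, c@B8, d@B2, f@B1, f@B6} | OUT={a@B0, a@B3, a@B7, b@B4, b@B7, c@B5, d@B2, f@B1, f@B6}
  B6: | IN={a@B0, a@B3, a@B7, b@B4, b@B7, c@B5, d@B2, f@B1, f@B6} | OUT={a@B0, a@B3, a@B7, b@B6, c@B5, d@B2, f@B6}
  B7: | IN={a@B0, a@B3, a@B7, b@B3, b@B6, c@B3, c@B5, d@B2, f@B1, f@B6} | OUT={a@B7, b@B7, c@B3, c@B5, d@B2, f@B1, f@B6}
  B8: | IN={a@B0, a@B3, a@B7, b@B4, b@B7, c@B3, c@B4, c@B5, d@B2, f@B1, f@B6} | OUT={a@B0, a@B3, a@B7, b@B4, b@B7, c@B8, d@B2, f@B1, f@B6}
  B9: | IN={a@B0, a@B3, a@B7, b@B2, b@B4, b@B7, c@B1, c@B8, d@B2, f@B1, f@B6} | OUT={a@B9, b@B2, b@B4, b@B7, c@B1, c@B8, d@B9, f@B1, f@B6}

Merge at B8: IN[B8] = OUT[B4] ⊔ OUT[B7] = {a@B0, a@B3, a@B7, b@B4, b@B7, c@B3, c@B4, c@B5, d@B2, f@B1, f@B6}
Applying B8's transfer function to that IN value gives OUT[B8] (row B8 above).

Answer: {a@B0, a@B3, a@B7, b@B4, b@B7, c@B8, d@B2, f@B1, f@B6}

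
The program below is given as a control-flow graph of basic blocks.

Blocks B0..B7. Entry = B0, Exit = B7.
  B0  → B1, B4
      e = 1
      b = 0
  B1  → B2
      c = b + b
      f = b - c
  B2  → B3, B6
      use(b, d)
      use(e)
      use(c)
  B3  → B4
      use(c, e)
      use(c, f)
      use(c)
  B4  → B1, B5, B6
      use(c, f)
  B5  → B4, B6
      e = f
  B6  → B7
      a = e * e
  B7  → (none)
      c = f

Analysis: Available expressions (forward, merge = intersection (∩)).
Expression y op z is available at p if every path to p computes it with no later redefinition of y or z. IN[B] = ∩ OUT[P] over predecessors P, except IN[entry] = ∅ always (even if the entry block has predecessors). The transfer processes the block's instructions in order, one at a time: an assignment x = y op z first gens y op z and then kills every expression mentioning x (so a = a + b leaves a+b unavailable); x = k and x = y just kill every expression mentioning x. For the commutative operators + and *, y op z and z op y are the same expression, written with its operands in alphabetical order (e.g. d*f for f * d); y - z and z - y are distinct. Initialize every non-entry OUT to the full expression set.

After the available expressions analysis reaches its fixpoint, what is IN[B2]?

Fixpoint table:
  B0:  IN={}  OUT={}
  B1:  IN={}  OUT={b+b, b-c}
  B2:  IN={b+b, b-c}  OUT={b+b, b-c}
  B3:  IN={b+b, b-c}  OUT={b+b, b-c}
  B4:  IN={}  OUT={}
  B5:  IN={}  OUT={}
  B6:  IN={}  OUT={e*e}
  B7:  IN={e*e}  OUT={e*e}

Merge at B2: IN[B2] = OUT[B1] = {b+b, b-c}

Answer: {b+b, b-c}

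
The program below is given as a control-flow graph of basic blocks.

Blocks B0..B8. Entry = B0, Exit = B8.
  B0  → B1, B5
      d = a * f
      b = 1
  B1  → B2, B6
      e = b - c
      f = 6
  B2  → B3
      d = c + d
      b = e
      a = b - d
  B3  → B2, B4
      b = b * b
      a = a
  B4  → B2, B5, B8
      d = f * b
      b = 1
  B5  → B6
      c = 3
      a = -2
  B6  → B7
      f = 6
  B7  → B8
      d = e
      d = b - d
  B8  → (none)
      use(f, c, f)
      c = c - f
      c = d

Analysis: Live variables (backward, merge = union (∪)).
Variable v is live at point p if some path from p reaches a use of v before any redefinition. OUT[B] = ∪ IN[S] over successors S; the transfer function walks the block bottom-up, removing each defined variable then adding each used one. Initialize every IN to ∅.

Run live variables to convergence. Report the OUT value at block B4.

Answer: {b, c, d, e, f}

Trace:
Fixpoint table:
  B0:   IN={a, c, e, f}   OUT={b, c, d, e}
  B1:   IN={b, c, d}   OUT={b, c, d, e, f}
  B2:   IN={c, d, e, f}   OUT={a, b, c, d, e, f}
  B3:   IN={a, b, c, d, e, f}   OUT={b, c, d, e, f}
  B4:   IN={b, c, e, f}   OUT={b, c, d, e, f}
  B5:   IN={b, e}   OUT={b, c, e}
  B6:   IN={b, c, e}   OUT={b, c, e, f}
  B7:   IN={b, c, e, f}   OUT={c, d, f}
  B8:   IN={c, d, f}   OUT={}

Merge at B4: OUT[B4] = IN[B2] ⊔ IN[B5] ⊔ IN[B8] = {b, c, d, e, f}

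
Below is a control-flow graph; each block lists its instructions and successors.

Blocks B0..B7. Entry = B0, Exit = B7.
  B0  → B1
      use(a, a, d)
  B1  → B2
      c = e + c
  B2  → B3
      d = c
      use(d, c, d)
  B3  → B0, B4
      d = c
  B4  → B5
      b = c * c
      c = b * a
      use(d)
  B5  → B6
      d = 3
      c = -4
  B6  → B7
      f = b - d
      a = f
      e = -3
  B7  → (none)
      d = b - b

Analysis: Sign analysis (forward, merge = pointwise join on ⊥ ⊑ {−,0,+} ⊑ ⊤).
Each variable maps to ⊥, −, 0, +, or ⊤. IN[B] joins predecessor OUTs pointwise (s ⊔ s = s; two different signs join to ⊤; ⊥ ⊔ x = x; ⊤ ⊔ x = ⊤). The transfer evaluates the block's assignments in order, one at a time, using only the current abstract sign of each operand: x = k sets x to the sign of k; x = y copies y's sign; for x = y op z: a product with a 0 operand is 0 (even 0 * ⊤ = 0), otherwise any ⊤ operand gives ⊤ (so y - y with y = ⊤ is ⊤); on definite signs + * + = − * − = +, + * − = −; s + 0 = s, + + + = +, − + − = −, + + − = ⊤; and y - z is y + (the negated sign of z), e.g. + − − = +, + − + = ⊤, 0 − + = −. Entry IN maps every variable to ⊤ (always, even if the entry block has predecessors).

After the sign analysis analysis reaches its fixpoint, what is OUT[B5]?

Answer: {a: ⊤, b: ⊤, c: -, d: +, e: ⊤, f: ⊤}

Derivation:
Converged values:
  B0: | IN=(all ⊤) | OUT=(all ⊤)
  B1: | IN=(all ⊤) | OUT=(all ⊤)
  B2: | IN=(all ⊤) | OUT=(all ⊤)
  B3: | IN=(all ⊤) | OUT=(all ⊤)
  B4: | IN=(all ⊤) | OUT=(all ⊤)
  B5: | IN=(all ⊤) | OUT={c:-, d:+; rest ⊤}
  B6: | IN={c:-, d:+; rest ⊤} | OUT={c:-, d:+, e:-; rest ⊤}
  B7: | IN={c:-, d:+, e:-; rest ⊤} | OUT={c:-, e:-; rest ⊤}

Merge at B5: IN[B5] = OUT[B4] = {a: ⊤, b: ⊤, c: ⊤, d: ⊤, e: ⊤, f: ⊤}
Applying B5's transfer function to that IN value gives OUT[B5] (row B5 above).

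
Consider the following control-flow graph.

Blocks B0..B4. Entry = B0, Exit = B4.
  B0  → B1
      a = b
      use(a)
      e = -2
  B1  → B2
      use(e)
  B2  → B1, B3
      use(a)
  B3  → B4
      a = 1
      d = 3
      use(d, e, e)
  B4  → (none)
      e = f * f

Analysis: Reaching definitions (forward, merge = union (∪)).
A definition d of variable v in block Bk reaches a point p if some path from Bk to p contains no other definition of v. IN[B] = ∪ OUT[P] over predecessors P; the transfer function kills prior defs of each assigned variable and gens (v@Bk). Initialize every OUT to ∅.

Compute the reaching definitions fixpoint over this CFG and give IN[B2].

Answer: {a@B0, e@B0}

Working:
Converged values:
  B0:  IN={}  OUT={a@B0, e@B0}
  B1:  IN={a@B0, e@B0}  OUT={a@B0, e@B0}
  B2:  IN={a@B0, e@B0}  OUT={a@B0, e@B0}
  B3:  IN={a@B0, e@B0}  OUT={a@B3, d@B3, e@B0}
  B4:  IN={a@B3, d@B3, e@B0}  OUT={a@B3, d@B3, e@B4}

Merge at B2: IN[B2] = OUT[B1] = {a@B0, e@B0}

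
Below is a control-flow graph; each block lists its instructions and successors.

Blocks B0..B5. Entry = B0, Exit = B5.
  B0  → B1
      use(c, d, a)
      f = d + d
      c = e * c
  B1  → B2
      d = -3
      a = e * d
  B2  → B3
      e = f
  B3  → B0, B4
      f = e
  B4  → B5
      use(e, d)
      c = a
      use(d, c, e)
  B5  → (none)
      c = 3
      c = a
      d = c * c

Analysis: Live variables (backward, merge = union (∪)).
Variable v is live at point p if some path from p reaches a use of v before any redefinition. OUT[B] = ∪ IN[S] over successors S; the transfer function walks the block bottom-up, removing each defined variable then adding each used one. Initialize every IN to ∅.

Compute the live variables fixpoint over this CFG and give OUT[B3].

Answer: {a, c, d, e}

Derivation:
Converged values:
  B0:  IN={a, c, d, e}  OUT={c, e, f}
  B1:  IN={c, e, f}  OUT={a, c, d, f}
  B2:  IN={a, c, d, f}  OUT={a, c, d, e}
  B3:  IN={a, c, d, e}  OUT={a, c, d, e}
  B4:  IN={a, d, e}  OUT={a}
  B5:  IN={a}  OUT={}

Merge at B3: OUT[B3] = IN[B0] ⊔ IN[B4] = {a, c, d, e}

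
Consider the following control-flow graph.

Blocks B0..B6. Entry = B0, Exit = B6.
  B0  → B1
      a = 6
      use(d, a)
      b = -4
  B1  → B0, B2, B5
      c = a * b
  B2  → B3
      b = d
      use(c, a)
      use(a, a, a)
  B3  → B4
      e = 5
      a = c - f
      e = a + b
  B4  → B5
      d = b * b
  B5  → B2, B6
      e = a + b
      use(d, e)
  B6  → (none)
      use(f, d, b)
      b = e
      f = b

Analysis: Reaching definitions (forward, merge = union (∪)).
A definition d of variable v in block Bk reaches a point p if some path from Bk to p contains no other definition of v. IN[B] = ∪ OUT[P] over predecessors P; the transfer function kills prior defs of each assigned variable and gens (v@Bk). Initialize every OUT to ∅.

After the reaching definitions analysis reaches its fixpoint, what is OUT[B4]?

Answer: {a@B3, b@B2, c@B1, d@B4, e@B3}

Trace:
Converged values:
  B0: | IN={a@B0, b@B0, c@B1} | OUT={a@B0, b@B0, c@B1}
  B1: | IN={a@B0, b@B0, c@B1} | OUT={a@B0, b@B0, c@B1}
  B2: | IN={a@B0, a@B3, b@B0, b@B2, c@B1, d@B4, e@B5} | OUT={a@B0, a@B3, b@B2, c@B1, d@B4, e@B5}
  B3: | IN={a@B0, a@B3, b@B2, c@B1, d@B4, e@B5} | OUT={a@B3, b@B2, c@B1, d@B4, e@B3}
  B4: | IN={a@B3, b@B2, c@B1, d@B4, e@B3} | OUT={a@B3, b@B2, c@B1, d@B4, e@B3}
  B5: | IN={a@B0, a@B3, b@B0, b@B2, c@B1, d@B4, e@B3} | OUT={a@B0, a@B3, b@B0, b@B2, c@B1, d@B4, e@B5}
  B6: | IN={a@B0, a@B3, b@B0, b@B2, c@B1, d@B4, e@B5} | OUT={a@B0, a@B3, b@B6, c@B1, d@B4, e@B5, f@B6}

Merge at B4: IN[B4] = OUT[B3] = {a@B3, b@B2, c@B1, d@B4, e@B3}
Applying B4's transfer function to that IN value gives OUT[B4] (row B4 above).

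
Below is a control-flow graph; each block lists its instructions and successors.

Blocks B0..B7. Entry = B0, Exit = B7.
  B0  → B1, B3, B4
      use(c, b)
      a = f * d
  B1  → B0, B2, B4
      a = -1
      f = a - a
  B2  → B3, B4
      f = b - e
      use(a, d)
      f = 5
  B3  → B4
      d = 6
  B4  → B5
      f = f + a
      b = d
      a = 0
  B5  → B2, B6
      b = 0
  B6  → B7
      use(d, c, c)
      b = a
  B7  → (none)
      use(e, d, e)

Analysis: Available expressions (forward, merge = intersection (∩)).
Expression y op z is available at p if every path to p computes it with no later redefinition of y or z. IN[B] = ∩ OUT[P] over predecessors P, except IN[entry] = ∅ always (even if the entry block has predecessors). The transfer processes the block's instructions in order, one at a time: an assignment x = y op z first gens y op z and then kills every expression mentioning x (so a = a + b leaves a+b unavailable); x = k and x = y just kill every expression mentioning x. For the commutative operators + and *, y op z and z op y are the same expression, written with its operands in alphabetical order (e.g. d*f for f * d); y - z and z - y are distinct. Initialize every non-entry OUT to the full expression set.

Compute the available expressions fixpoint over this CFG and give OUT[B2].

Answer: {b-e}

Trace:
Converged values:
  B0: | IN={} | OUT={d*f}
  B1: | IN={d*f} | OUT={a-a}
  B2: | IN={} | OUT={b-e}
  B3: | IN={} | OUT={}
  B4: | IN={} | OUT={}
  B5: | IN={} | OUT={}
  B6: | IN={} | OUT={}
  B7: | IN={} | OUT={}

Merge at B2: IN[B2] = OUT[B1] ∩ OUT[B5] = {}
Applying B2's transfer function to that IN value gives OUT[B2] (row B2 above).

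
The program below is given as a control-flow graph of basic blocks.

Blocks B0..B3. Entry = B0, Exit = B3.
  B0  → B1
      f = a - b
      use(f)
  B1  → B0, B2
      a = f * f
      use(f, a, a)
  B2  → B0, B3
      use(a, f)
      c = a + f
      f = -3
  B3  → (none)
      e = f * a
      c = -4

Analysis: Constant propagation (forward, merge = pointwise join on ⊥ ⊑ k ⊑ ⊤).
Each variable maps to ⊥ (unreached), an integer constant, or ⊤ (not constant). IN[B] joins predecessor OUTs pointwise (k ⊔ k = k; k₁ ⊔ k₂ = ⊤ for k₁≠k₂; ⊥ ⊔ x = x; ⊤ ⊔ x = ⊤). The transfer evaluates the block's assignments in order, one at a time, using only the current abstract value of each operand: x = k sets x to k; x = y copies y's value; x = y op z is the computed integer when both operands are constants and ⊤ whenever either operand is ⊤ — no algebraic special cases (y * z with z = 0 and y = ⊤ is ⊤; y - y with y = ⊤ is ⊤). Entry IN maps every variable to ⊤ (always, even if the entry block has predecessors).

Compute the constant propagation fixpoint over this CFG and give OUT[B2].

Per-block solution:
  B0:   IN=(all ⊤)   OUT=(all ⊤)
  B1:   IN=(all ⊤)   OUT=(all ⊤)
  B2:   IN=(all ⊤)   OUT={f:-3; rest ⊤}
  B3:   IN={f:-3; rest ⊤}   OUT={c:-4, f:-3; rest ⊤}

Merge at B2: IN[B2] = OUT[B1] = {a: ⊤, b: ⊤, c: ⊤, d: ⊤, e: ⊤, f: ⊤}
Applying B2's transfer function to that IN value gives OUT[B2] (row B2 above).

Answer: {a: ⊤, b: ⊤, c: ⊤, d: ⊤, e: ⊤, f: -3}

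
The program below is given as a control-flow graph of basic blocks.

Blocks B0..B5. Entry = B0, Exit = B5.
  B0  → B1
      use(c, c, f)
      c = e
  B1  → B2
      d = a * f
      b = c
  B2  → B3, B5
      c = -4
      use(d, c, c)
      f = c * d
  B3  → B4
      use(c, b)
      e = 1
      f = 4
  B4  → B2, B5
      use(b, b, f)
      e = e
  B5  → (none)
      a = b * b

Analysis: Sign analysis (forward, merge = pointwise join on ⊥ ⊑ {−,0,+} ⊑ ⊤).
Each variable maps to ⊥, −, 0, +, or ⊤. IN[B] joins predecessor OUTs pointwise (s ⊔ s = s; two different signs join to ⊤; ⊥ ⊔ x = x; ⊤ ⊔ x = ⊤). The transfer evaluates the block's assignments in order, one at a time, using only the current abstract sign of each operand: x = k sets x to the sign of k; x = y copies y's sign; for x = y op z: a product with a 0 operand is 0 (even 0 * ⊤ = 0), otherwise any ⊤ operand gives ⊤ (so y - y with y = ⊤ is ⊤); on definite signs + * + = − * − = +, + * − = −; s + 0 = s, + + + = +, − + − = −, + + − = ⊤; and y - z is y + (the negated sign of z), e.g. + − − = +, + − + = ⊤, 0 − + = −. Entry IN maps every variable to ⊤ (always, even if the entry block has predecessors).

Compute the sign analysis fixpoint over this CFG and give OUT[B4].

Per-block solution:
  B0: | IN=(all ⊤) | OUT=(all ⊤)
  B1: | IN=(all ⊤) | OUT=(all ⊤)
  B2: | IN=(all ⊤) | OUT={c:-; rest ⊤}
  B3: | IN={c:-; rest ⊤} | OUT={c:-, e:+, f:+; rest ⊤}
  B4: | IN={c:-, e:+, f:+; rest ⊤} | OUT={c:-, e:+, f:+; rest ⊤}
  B5: | IN={c:-; rest ⊤} | OUT={c:-; rest ⊤}

Merge at B4: IN[B4] = OUT[B3] = {a: ⊤, b: ⊤, c: -, d: ⊤, e: +, f: +}
Applying B4's transfer function to that IN value gives OUT[B4] (row B4 above).

Answer: {a: ⊤, b: ⊤, c: -, d: ⊤, e: +, f: +}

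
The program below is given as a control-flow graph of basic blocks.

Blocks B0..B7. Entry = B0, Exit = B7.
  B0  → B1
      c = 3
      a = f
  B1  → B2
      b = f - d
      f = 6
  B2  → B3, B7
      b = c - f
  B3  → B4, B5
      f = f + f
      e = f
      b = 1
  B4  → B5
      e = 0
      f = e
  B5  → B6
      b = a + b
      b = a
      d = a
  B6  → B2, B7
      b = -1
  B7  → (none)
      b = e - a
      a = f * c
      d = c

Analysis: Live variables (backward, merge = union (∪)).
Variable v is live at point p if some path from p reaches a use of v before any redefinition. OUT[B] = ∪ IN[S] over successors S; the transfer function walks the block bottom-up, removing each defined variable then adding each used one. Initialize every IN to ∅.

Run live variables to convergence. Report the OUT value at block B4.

Answer: {a, b, c, e, f}

Trace:
Converged values:
  B0:   IN={d, e, f}   OUT={a, c, d, e, f}
  B1:   IN={a, c, d, e, f}   OUT={a, c, e, f}
  B2:   IN={a, c, e, f}   OUT={a, c, e, f}
  B3:   IN={a, c, f}   OUT={a, b, c, e, f}
  B4:   IN={a, b, c}   OUT={a, b, c, e, f}
  B5:   IN={a, b, c, e, f}   OUT={a, c, e, f}
  B6:   IN={a, c, e, f}   OUT={a, c, e, f}
  B7:   IN={a, c, e, f}   OUT={}

Merge at B4: OUT[B4] = IN[B5] = {a, b, c, e, f}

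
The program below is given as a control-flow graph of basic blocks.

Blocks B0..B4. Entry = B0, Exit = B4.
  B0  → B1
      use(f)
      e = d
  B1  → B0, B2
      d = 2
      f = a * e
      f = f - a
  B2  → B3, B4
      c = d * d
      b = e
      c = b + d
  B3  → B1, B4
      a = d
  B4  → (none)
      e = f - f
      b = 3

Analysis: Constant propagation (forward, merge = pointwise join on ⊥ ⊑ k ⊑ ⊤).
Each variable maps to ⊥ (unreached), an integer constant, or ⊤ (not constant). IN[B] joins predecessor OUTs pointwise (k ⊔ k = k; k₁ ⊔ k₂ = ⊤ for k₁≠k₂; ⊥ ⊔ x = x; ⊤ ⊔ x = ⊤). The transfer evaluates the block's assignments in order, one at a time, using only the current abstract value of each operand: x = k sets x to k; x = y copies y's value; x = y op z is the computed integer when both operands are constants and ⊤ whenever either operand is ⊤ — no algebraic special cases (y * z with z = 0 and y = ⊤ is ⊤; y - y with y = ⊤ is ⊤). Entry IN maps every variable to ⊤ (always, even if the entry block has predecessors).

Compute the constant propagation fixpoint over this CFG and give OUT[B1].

Answer: {a: ⊤, b: ⊤, c: ⊤, d: 2, e: ⊤, f: ⊤}

Working:
Per-block solution:
  B0: | IN=(all ⊤) | OUT=(all ⊤)
  B1: | IN=(all ⊤) | OUT={d:2; rest ⊤}
  B2: | IN={d:2; rest ⊤} | OUT={d:2; rest ⊤}
  B3: | IN={d:2; rest ⊤} | OUT={a:2, d:2; rest ⊤}
  B4: | IN={d:2; rest ⊤} | OUT={b:3, d:2; rest ⊤}

Merge at B1: IN[B1] = OUT[B0] ⊔ OUT[B3] = {a: ⊤, b: ⊤, c: ⊤, d: ⊤, e: ⊤, f: ⊤}
Applying B1's transfer function to that IN value gives OUT[B1] (row B1 above).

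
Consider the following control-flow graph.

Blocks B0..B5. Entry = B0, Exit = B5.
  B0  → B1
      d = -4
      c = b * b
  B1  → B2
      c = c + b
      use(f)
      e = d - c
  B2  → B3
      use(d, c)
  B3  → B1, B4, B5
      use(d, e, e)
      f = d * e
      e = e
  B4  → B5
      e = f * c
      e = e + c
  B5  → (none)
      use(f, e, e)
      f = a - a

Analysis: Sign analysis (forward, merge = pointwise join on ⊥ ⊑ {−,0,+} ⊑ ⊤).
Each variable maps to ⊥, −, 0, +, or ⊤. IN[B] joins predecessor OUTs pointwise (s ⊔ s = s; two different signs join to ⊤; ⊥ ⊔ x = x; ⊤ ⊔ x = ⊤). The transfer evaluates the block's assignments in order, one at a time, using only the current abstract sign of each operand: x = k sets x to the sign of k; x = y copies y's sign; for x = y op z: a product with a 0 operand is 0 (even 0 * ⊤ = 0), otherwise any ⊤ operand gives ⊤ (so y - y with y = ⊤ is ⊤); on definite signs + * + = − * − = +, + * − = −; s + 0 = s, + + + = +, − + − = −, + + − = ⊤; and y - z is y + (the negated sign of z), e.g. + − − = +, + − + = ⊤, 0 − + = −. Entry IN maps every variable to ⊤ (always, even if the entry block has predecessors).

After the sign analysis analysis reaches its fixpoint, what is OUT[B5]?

Answer: {a: ⊤, b: ⊤, c: ⊤, d: -, e: ⊤, f: ⊤}

Working:
Per-block solution:
  B0:  IN=(all ⊤)  OUT={d:-; rest ⊤}
  B1:  IN={d:-; rest ⊤}  OUT={d:-; rest ⊤}
  B2:  IN={d:-; rest ⊤}  OUT={d:-; rest ⊤}
  B3:  IN={d:-; rest ⊤}  OUT={d:-; rest ⊤}
  B4:  IN={d:-; rest ⊤}  OUT={d:-; rest ⊤}
  B5:  IN={d:-; rest ⊤}  OUT={d:-; rest ⊤}

Merge at B5: IN[B5] = OUT[B3] ⊔ OUT[B4] = {a: ⊤, b: ⊤, c: ⊤, d: -, e: ⊤, f: ⊤}
Applying B5's transfer function to that IN value gives OUT[B5] (row B5 above).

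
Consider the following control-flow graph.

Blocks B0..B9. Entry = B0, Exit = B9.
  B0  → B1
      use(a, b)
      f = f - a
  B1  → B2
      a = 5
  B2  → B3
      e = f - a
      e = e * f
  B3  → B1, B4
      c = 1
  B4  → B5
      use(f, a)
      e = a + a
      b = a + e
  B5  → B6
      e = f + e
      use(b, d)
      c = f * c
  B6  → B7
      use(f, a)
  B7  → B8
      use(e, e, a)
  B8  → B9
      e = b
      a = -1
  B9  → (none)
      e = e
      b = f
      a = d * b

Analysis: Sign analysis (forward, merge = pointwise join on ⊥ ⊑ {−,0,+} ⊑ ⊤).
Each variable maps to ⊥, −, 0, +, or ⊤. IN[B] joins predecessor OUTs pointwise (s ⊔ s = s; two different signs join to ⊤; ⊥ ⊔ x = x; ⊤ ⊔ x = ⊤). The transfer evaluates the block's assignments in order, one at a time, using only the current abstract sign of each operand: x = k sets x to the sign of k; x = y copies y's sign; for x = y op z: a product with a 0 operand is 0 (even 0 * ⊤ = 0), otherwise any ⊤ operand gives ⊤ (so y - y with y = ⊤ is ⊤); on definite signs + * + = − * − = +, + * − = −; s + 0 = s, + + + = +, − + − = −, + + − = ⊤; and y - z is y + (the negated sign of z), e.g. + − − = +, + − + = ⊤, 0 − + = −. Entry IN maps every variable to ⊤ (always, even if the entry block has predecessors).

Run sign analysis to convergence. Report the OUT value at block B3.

Converged values:
  B0: | IN=(all ⊤) | OUT=(all ⊤)
  B1: | IN=(all ⊤) | OUT={a:+; rest ⊤}
  B2: | IN={a:+; rest ⊤} | OUT={a:+; rest ⊤}
  B3: | IN={a:+; rest ⊤} | OUT={a:+, c:+; rest ⊤}
  B4: | IN={a:+, c:+; rest ⊤} | OUT={a:+, b:+, c:+, e:+; rest ⊤}
  B5: | IN={a:+, b:+, c:+, e:+; rest ⊤} | OUT={a:+, b:+; rest ⊤}
  B6: | IN={a:+, b:+; rest ⊤} | OUT={a:+, b:+; rest ⊤}
  B7: | IN={a:+, b:+; rest ⊤} | OUT={a:+, b:+; rest ⊤}
  B8: | IN={a:+, b:+; rest ⊤} | OUT={a:-, b:+, e:+; rest ⊤}
  B9: | IN={a:-, b:+, e:+; rest ⊤} | OUT={e:+; rest ⊤}

Merge at B3: IN[B3] = OUT[B2] = {a: +, b: ⊤, c: ⊤, d: ⊤, e: ⊤, f: ⊤}
Applying B3's transfer function to that IN value gives OUT[B3] (row B3 above).

Answer: {a: +, b: ⊤, c: +, d: ⊤, e: ⊤, f: ⊤}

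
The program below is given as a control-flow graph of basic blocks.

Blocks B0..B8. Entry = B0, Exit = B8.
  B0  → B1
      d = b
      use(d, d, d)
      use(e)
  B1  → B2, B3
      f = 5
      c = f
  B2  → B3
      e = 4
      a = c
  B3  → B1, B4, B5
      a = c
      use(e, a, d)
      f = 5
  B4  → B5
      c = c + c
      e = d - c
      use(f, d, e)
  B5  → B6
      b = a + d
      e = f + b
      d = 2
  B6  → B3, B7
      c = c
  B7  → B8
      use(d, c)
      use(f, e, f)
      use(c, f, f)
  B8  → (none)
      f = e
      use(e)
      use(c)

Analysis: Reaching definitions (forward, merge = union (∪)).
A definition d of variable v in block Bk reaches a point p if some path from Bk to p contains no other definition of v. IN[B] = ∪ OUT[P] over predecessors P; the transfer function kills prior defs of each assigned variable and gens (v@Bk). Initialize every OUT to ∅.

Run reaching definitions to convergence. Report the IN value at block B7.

Fixpoint table:
  B0:   IN={}   OUT={d@B0}
  B1:   IN={a@B3, b@B5, c@B1, c@B6, d@B0, d@B5, e@B2, e@B5, f@B3}   OUT={a@B3, b@B5, c@B1, d@B0, d@B5, e@B2, e@B5, f@B1}
  B2:   IN={a@B3, b@B5, c@B1, d@B0, d@B5, e@B2, e@B5, f@B1}   OUT={a@B2, b@B5, c@B1, d@B0, d@B5, e@B2, f@B1}
  B3:   IN={a@B2, a@B3, b@B5, c@B1, c@B6, d@B0, d@B5, e@B2, e@B5, f@B1, f@B3}   OUT={a@B3, b@B5, c@B1, c@B6, d@B0, d@B5, e@B2, e@B5, f@B3}
  B4:   IN={a@B3, b@B5, c@B1, c@B6, d@B0, d@B5, e@B2, e@B5, f@B3}   OUT={a@B3, b@B5, c@B4, d@B0, d@B5, e@B4, f@B3}
  B5:   IN={a@B3, b@B5, c@B1, c@B4, c@B6, d@B0, d@B5, e@B2, e@B4, e@B5, f@B3}   OUT={a@B3, b@B5, c@B1, c@B4, c@B6, d@B5, e@B5, f@B3}
  B6:   IN={a@B3, b@B5, c@B1, c@B4, c@B6, d@B5, e@B5, f@B3}   OUT={a@B3, b@B5, c@B6, d@B5, e@B5, f@B3}
  B7:   IN={a@B3, b@B5, c@B6, d@B5, e@B5, f@B3}   OUT={a@B3, b@B5, c@B6, d@B5, e@B5, f@B3}
  B8:   IN={a@B3, b@B5, c@B6, d@B5, e@B5, f@B3}   OUT={a@B3, b@B5, c@B6, d@B5, e@B5, f@B8}

Merge at B7: IN[B7] = OUT[B6] = {a@B3, b@B5, c@B6, d@B5, e@B5, f@B3}

Answer: {a@B3, b@B5, c@B6, d@B5, e@B5, f@B3}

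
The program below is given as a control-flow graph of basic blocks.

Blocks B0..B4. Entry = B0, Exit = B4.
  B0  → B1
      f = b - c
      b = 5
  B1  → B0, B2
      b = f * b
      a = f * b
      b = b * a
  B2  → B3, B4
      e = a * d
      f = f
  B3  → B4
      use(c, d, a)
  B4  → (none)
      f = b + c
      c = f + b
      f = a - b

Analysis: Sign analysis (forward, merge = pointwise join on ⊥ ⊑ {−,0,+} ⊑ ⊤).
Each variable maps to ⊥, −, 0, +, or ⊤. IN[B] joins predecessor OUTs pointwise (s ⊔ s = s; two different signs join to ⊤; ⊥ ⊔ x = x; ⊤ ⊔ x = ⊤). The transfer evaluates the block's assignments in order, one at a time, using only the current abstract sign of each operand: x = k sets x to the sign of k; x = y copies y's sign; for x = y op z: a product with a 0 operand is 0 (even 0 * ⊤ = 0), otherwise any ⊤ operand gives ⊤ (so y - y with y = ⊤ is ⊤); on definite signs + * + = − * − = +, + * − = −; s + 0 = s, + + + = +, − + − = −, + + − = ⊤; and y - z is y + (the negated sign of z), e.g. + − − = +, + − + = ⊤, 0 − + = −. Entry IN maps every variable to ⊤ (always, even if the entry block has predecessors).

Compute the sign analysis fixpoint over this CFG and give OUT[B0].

Per-block solution:
  B0: | IN=(all ⊤) | OUT={b:+; rest ⊤}
  B1: | IN={b:+; rest ⊤} | OUT=(all ⊤)
  B2: | IN=(all ⊤) | OUT=(all ⊤)
  B3: | IN=(all ⊤) | OUT=(all ⊤)
  B4: | IN=(all ⊤) | OUT=(all ⊤)

Merge at B0 (entry node, so the boundary value (all ⊤) is joined with the incoming edge(s)): IN[B0] = (all ⊤) ⊔ OUT[B1] = {a: ⊤, b: ⊤, c: ⊤, d: ⊤, e: ⊤, f: ⊤}
Applying B0's transfer function to that IN value gives OUT[B0] (row B0 above).

Answer: {a: ⊤, b: +, c: ⊤, d: ⊤, e: ⊤, f: ⊤}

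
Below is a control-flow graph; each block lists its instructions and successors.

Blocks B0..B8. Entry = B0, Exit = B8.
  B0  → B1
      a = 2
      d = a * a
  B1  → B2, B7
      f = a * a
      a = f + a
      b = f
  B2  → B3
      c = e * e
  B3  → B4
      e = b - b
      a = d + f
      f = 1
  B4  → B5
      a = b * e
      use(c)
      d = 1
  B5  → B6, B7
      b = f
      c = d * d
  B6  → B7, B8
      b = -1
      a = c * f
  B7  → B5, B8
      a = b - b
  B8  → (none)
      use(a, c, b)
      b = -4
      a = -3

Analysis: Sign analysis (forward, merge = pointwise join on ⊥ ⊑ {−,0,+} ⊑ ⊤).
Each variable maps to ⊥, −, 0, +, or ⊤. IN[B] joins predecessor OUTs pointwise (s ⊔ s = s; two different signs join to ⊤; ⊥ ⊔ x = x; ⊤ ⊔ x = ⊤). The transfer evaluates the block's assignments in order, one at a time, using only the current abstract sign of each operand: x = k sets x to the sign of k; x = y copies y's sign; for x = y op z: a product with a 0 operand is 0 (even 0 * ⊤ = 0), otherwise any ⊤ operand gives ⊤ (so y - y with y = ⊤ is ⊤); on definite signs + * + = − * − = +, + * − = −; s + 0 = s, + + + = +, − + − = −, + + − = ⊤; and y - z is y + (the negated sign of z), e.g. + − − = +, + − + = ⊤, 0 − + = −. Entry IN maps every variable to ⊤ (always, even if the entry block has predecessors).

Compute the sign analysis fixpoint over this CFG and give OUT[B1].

Answer: {a: +, b: +, c: ⊤, d: +, e: ⊤, f: +}

Trace:
Converged values:
  B0:   IN=(all ⊤)   OUT={a:+, d:+; rest ⊤}
  B1:   IN={a:+, d:+; rest ⊤}   OUT={a:+, b:+, d:+, f:+; rest ⊤}
  B2:   IN={a:+, b:+, d:+, f:+; rest ⊤}   OUT={a:+, b:+, d:+, f:+; rest ⊤}
  B3:   IN={a:+, b:+, d:+, f:+; rest ⊤}   OUT={a:+, b:+, d:+, f:+; rest ⊤}
  B4:   IN={a:+, b:+, d:+, f:+; rest ⊤}   OUT={b:+, d:+, f:+; rest ⊤}
  B5:   IN={d:+, f:+; rest ⊤}   OUT={b:+, c:+, d:+, f:+; rest ⊤}
  B6:   IN={b:+, c:+, d:+, f:+; rest ⊤}   OUT={a:+, b:-, c:+, d:+, f:+; rest ⊤}
  B7:   IN={d:+, f:+; rest ⊤}   OUT={d:+, f:+; rest ⊤}
  B8:   IN={d:+, f:+; rest ⊤}   OUT={a:-, b:-, d:+, f:+; rest ⊤}

Merge at B1: IN[B1] = OUT[B0] = {a: +, b: ⊤, c: ⊤, d: +, e: ⊤, f: ⊤}
Applying B1's transfer function to that IN value gives OUT[B1] (row B1 above).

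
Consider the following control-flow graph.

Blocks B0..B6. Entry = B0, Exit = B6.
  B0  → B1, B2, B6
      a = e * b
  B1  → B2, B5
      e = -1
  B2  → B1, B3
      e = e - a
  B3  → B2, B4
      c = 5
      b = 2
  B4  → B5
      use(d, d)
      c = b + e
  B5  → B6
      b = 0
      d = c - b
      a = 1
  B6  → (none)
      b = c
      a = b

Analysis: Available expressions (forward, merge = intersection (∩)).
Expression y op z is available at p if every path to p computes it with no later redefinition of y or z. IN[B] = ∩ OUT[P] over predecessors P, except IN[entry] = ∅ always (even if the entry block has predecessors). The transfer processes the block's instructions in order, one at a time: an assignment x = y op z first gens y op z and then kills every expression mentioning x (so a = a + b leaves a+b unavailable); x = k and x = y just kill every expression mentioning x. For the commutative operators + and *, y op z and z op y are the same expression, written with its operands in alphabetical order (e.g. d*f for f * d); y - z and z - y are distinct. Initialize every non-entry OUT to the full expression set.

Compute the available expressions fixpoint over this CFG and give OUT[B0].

Fixpoint table:
  B0: | IN={} | OUT={b*e}
  B1: | IN={} | OUT={}
  B2: | IN={} | OUT={}
  B3: | IN={} | OUT={}
  B4: | IN={} | OUT={b+e}
  B5: | IN={} | OUT={c-b}
  B6: | IN={} | OUT={}

B0 is the boundary node: IN[B0] = {}
Applying B0's transfer function to that IN value gives OUT[B0] (row B0 above).

Answer: {b*e}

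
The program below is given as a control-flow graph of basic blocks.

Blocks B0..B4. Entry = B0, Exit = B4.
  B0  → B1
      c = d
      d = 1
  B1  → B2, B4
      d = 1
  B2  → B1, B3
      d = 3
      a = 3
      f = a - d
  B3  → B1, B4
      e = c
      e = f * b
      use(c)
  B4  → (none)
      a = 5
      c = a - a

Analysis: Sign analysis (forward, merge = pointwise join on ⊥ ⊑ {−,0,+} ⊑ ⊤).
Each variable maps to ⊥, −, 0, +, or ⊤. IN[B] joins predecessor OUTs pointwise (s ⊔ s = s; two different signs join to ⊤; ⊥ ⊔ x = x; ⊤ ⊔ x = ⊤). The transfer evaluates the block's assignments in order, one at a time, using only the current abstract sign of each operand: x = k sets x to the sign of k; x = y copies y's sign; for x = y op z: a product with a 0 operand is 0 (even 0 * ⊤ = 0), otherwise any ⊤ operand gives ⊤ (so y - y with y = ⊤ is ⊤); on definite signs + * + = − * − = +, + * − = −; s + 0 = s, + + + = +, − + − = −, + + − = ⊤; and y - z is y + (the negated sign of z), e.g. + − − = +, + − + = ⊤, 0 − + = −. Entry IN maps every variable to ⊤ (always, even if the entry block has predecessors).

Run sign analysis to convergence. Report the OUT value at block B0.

Answer: {a: ⊤, b: ⊤, c: ⊤, d: +, e: ⊤, f: ⊤}

Derivation:
Per-block solution:
  B0:   IN=(all ⊤)   OUT={d:+; rest ⊤}
  B1:   IN={d:+; rest ⊤}   OUT={d:+; rest ⊤}
  B2:   IN={d:+; rest ⊤}   OUT={a:+, d:+; rest ⊤}
  B3:   IN={a:+, d:+; rest ⊤}   OUT={a:+, d:+; rest ⊤}
  B4:   IN={d:+; rest ⊤}   OUT={a:+, d:+; rest ⊤}

B0 is the boundary node: IN[B0] = {a: ⊤, b: ⊤, c: ⊤, d: ⊤, e: ⊤, f: ⊤}
Applying B0's transfer function to that IN value gives OUT[B0] (row B0 above).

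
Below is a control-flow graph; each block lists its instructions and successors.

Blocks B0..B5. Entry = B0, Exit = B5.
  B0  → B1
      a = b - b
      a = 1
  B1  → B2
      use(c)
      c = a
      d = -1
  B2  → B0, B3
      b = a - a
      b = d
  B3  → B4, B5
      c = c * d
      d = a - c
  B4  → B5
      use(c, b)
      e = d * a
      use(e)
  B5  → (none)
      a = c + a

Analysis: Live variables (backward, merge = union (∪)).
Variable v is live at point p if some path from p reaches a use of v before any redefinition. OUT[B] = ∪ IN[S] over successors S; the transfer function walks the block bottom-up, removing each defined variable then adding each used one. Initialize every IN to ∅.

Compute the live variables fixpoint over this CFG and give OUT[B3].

Answer: {a, b, c, d}

Derivation:
Converged values:
  B0:  IN={b, c}  OUT={a, c}
  B1:  IN={a, c}  OUT={a, c, d}
  B2:  IN={a, c, d}  OUT={a, b, c, d}
  B3:  IN={a, b, c, d}  OUT={a, b, c, d}
  B4:  IN={a, b, c, d}  OUT={a, c}
  B5:  IN={a, c}  OUT={}

Merge at B3: OUT[B3] = IN[B4] ⊔ IN[B5] = {a, b, c, d}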